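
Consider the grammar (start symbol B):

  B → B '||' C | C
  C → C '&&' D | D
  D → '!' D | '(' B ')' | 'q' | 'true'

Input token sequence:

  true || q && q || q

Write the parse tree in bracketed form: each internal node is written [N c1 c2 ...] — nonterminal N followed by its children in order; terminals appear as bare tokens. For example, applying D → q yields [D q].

[B [B [B [C [D true]]] || [C [C [D q]] && [D q]]] || [C [D q]]]

B
B || C
B || C || C
C || C || C
D || C || C
true || C || C
true || C && D || C
true || D && D || C
true || q && D || C
true || q && q || C
true || q && q || D
true || q && q || q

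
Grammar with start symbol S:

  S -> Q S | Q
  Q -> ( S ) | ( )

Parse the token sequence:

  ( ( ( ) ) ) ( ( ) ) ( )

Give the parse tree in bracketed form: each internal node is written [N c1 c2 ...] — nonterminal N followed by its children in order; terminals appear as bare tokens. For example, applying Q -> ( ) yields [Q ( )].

S
Q S
( S ) S
( Q ) S
( ( S ) ) S
( ( Q ) ) S
( ( ( ) ) ) S
( ( ( ) ) ) Q S
( ( ( ) ) ) ( S ) S
( ( ( ) ) ) ( Q ) S
( ( ( ) ) ) ( ( ) ) S
( ( ( ) ) ) ( ( ) ) Q
( ( ( ) ) ) ( ( ) ) ( )

[S [Q ( [S [Q ( [S [Q ( )]] )]] )] [S [Q ( [S [Q ( )]] )] [S [Q ( )]]]]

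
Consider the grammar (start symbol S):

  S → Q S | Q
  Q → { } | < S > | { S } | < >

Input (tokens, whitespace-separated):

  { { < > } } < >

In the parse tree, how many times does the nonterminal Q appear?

4

[S [Q { [S [Q { [S [Q < >]] }]] }] [S [Q < >]]]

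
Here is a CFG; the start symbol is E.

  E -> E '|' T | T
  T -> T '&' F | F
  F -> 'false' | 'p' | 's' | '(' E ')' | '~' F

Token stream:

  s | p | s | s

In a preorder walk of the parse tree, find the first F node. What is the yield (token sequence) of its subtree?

s

[E [E [E [E [T [F s]]] | [T [F p]]] | [T [F s]]] | [T [F s]]]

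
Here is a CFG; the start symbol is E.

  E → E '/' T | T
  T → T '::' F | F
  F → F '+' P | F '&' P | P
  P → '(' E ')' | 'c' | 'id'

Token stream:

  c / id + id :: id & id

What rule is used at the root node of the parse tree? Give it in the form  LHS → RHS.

E → E '/' T

[E [E [T [F [P c]]]] / [T [T [F [F [P id]] + [P id]]] :: [F [F [P id]] & [P id]]]]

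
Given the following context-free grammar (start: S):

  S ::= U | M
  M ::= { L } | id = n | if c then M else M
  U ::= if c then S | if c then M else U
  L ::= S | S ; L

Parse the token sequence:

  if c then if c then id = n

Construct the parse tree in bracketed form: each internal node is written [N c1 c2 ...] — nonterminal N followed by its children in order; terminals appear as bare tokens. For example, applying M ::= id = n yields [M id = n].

[S [U if c then [S [U if c then [S [M id = n]]]]]]

S
U
if c then S
if c then U
if c then if c then S
if c then if c then M
if c then if c then id = n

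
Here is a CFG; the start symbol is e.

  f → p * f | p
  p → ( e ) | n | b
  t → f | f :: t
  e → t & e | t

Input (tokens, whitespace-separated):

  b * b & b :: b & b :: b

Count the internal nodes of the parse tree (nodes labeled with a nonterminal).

20

[e [t [f [p b] * [f [p b]]]] & [e [t [f [p b]] :: [t [f [p b]]]] & [e [t [f [p b]] :: [t [f [p b]]]]]]]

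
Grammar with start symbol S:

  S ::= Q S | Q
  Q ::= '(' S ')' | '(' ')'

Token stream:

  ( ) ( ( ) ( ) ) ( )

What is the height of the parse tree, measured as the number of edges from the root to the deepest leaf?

[S [Q ( )] [S [Q ( [S [Q ( )] [S [Q ( )]]] )] [S [Q ( )]]]]

6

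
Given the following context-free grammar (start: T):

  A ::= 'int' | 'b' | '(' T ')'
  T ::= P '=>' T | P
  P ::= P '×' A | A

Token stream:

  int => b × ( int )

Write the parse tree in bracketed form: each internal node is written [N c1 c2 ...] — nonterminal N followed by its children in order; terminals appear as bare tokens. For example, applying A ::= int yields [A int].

T
P => T
A => T
int => T
int => P
int => P × A
int => A × A
int => b × A
int => b × ( T )
int => b × ( P )
int => b × ( A )
int => b × ( int )

[T [P [A int]] => [T [P [P [A b]] × [A ( [T [P [A int]]] )]]]]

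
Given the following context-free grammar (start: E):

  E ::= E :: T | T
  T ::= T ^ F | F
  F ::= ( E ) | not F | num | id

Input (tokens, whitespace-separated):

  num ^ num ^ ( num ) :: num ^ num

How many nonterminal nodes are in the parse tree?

[E [E [T [T [T [F num]] ^ [F num]] ^ [F ( [E [T [F num]]] )]]] :: [T [T [F num]] ^ [F num]]]

15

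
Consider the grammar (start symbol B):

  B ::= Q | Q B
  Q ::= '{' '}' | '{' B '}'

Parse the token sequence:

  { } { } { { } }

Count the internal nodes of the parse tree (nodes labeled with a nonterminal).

[B [Q { }] [B [Q { }] [B [Q { [B [Q { }]] }]]]]

8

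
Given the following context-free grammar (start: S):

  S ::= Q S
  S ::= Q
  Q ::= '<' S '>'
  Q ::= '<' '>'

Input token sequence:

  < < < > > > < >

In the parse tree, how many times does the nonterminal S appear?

4

[S [Q < [S [Q < [S [Q < >]] >]] >] [S [Q < >]]]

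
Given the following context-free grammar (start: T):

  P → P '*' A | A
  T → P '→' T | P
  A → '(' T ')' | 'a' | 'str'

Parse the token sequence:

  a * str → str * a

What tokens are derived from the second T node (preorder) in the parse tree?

str * a

[T [P [P [A a]] * [A str]] → [T [P [P [A str]] * [A a]]]]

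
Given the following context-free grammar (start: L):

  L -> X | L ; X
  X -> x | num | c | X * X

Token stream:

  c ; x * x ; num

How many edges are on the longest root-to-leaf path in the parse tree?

[L [L [L [X c]] ; [X [X x] * [X x]]] ; [X num]]

4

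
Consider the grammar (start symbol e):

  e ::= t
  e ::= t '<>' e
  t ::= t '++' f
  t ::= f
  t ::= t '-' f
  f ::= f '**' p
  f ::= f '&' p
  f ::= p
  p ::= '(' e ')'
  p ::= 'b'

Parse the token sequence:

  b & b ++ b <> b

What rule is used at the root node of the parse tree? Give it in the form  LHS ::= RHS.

[e [t [t [f [f [p b]] & [p b]]] ++ [f [p b]]] <> [e [t [f [p b]]]]]

e ::= t '<>' e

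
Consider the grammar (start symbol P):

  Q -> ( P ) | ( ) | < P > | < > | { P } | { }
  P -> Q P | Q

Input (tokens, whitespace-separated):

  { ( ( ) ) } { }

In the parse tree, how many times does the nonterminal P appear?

[P [Q { [P [Q ( [P [Q ( )]] )]] }] [P [Q { }]]]

4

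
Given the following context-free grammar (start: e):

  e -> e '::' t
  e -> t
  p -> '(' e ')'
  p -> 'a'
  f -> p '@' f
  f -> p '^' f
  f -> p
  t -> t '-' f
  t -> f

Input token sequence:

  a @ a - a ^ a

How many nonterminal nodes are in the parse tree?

[e [t [t [f [p a] @ [f [p a]]]] - [f [p a] ^ [f [p a]]]]]

11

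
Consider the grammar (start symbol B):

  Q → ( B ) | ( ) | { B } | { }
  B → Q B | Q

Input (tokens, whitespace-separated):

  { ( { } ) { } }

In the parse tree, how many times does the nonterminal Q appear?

4

[B [Q { [B [Q ( [B [Q { }]] )] [B [Q { }]]] }]]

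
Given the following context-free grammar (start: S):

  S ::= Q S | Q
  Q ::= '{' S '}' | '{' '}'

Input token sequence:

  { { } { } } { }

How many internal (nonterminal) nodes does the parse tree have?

8

[S [Q { [S [Q { }] [S [Q { }]]] }] [S [Q { }]]]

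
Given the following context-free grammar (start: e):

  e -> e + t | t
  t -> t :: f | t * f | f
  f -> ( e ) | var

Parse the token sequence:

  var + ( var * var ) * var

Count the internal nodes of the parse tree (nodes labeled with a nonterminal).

13

[e [e [t [f var]]] + [t [t [f ( [e [t [t [f var]] * [f var]]] )]] * [f var]]]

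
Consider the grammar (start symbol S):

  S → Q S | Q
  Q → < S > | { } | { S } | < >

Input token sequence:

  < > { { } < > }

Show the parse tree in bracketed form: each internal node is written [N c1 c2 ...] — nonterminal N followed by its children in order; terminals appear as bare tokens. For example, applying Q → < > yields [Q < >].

S
Q S
< > S
< > Q
< > { S }
< > { Q S }
< > { { } S }
< > { { } Q }
< > { { } < > }

[S [Q < >] [S [Q { [S [Q { }] [S [Q < >]]] }]]]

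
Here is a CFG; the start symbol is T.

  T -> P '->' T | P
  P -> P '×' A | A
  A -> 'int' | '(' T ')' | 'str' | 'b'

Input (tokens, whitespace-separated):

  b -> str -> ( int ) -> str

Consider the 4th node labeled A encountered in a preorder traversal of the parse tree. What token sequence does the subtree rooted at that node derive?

int

[T [P [A b]] -> [T [P [A str]] -> [T [P [A ( [T [P [A int]]] )]] -> [T [P [A str]]]]]]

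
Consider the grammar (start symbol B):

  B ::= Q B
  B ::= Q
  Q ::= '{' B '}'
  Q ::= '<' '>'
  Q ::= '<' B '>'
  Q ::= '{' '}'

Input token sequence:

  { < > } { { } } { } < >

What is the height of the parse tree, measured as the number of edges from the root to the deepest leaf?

[B [Q { [B [Q < >]] }] [B [Q { [B [Q { }]] }] [B [Q { }] [B [Q < >]]]]]

5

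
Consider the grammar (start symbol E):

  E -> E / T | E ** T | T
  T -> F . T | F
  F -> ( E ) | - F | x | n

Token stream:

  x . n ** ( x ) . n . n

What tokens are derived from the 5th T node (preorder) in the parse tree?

n . n

[E [E [T [F x] . [T [F n]]]] ** [T [F ( [E [T [F x]]] )] . [T [F n] . [T [F n]]]]]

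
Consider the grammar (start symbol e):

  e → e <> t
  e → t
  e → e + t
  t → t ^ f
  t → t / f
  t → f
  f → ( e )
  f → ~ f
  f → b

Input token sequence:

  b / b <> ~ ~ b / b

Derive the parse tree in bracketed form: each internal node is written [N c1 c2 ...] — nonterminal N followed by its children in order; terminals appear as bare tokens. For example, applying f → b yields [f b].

e
e <> t
t <> t
t / f <> t
f / f <> t
b / f <> t
b / b <> t
b / b <> t / f
b / b <> f / f
b / b <> ~ f / f
b / b <> ~ ~ f / f
b / b <> ~ ~ b / f
b / b <> ~ ~ b / b

[e [e [t [t [f b]] / [f b]]] <> [t [t [f ~ [f ~ [f b]]]] / [f b]]]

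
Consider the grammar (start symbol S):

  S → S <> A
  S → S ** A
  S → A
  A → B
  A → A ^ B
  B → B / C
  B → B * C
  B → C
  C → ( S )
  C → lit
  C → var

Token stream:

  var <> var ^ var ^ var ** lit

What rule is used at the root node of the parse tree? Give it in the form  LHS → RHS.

S → S ** A

[S [S [S [A [B [C var]]]] <> [A [A [A [B [C var]]] ^ [B [C var]]] ^ [B [C var]]]] ** [A [B [C lit]]]]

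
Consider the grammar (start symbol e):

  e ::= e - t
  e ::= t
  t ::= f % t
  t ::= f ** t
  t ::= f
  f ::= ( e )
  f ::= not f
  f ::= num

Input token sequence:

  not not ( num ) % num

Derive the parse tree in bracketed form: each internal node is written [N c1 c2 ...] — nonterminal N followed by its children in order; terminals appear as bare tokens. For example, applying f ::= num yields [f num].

e
t
f % t
not f % t
not not f % t
not not ( e ) % t
not not ( t ) % t
not not ( f ) % t
not not ( num ) % t
not not ( num ) % f
not not ( num ) % num

[e [t [f not [f not [f ( [e [t [f num]]] )]]] % [t [f num]]]]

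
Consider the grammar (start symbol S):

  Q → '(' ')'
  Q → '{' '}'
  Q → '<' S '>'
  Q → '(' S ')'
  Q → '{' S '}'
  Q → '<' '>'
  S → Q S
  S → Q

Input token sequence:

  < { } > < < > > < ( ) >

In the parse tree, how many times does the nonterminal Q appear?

[S [Q < [S [Q { }]] >] [S [Q < [S [Q < >]] >] [S [Q < [S [Q ( )]] >]]]]

6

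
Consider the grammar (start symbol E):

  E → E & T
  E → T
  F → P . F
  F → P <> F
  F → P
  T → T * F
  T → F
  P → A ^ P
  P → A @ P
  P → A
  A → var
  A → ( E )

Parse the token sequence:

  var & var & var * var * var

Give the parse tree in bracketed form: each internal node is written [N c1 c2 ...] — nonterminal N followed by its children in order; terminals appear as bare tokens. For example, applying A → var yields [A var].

[E [E [E [T [F [P [A var]]]]] & [T [F [P [A var]]]]] & [T [T [T [F [P [A var]]]] * [F [P [A var]]]] * [F [P [A var]]]]]

E
E & T
E & T & T
T & T & T
F & T & T
P & T & T
A & T & T
var & T & T
var & F & T
var & P & T
var & A & T
var & var & T
var & var & T * F
var & var & T * F * F
var & var & F * F * F
var & var & P * F * F
var & var & A * F * F
var & var & var * F * F
var & var & var * P * F
var & var & var * A * F
var & var & var * var * F
var & var & var * var * P
var & var & var * var * A
var & var & var * var * var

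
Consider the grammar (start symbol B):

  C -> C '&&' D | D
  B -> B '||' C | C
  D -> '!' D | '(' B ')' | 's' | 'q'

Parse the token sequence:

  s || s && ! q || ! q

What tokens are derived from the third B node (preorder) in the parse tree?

s

[B [B [B [C [D s]]] || [C [C [D s]] && [D ! [D q]]]] || [C [D ! [D q]]]]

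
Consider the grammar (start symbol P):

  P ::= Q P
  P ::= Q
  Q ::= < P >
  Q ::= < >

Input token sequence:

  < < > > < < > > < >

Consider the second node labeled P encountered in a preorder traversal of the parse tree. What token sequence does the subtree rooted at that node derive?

[P [Q < [P [Q < >]] >] [P [Q < [P [Q < >]] >] [P [Q < >]]]]

< >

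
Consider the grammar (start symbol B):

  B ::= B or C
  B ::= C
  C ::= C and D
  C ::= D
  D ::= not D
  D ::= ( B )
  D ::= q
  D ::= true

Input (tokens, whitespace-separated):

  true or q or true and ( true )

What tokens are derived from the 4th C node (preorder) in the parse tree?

[B [B [B [C [D true]]] or [C [D q]]] or [C [C [D true]] and [D ( [B [C [D true]]] )]]]

true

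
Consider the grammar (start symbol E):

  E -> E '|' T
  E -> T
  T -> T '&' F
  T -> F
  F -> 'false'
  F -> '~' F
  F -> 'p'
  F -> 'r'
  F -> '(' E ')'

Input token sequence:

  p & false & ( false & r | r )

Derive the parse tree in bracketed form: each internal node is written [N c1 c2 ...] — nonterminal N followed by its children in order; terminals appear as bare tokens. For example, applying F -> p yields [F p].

E
T
T & F
T & F & F
F & F & F
p & F & F
p & false & F
p & false & ( E )
p & false & ( E | T )
p & false & ( T | T )
p & false & ( T & F | T )
p & false & ( F & F | T )
p & false & ( false & F | T )
p & false & ( false & r | T )
p & false & ( false & r | F )
p & false & ( false & r | r )

[E [T [T [T [F p]] & [F false]] & [F ( [E [E [T [T [F false]] & [F r]]] | [T [F r]]] )]]]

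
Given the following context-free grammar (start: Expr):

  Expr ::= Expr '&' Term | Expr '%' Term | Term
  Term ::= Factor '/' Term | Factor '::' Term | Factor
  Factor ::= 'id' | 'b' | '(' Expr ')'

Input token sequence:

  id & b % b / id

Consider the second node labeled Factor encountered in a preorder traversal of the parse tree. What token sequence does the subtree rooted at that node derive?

[Expr [Expr [Expr [Term [Factor id]]] & [Term [Factor b]]] % [Term [Factor b] / [Term [Factor id]]]]

b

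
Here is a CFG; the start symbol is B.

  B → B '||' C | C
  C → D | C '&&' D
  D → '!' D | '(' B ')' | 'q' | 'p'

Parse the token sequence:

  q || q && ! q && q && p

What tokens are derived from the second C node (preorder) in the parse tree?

q && ! q && q && p

[B [B [C [D q]]] || [C [C [C [C [D q]] && [D ! [D q]]] && [D q]] && [D p]]]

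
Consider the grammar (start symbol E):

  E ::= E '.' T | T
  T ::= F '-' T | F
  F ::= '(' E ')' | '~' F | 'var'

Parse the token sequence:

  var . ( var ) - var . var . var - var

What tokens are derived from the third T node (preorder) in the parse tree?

var

[E [E [E [E [T [F var]]] . [T [F ( [E [T [F var]]] )] - [T [F var]]]] . [T [F var]]] . [T [F var] - [T [F var]]]]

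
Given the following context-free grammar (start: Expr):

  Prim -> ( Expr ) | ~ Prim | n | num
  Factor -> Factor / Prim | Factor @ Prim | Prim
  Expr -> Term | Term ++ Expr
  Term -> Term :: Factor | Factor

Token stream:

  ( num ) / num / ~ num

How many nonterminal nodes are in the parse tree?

[Expr [Term [Factor [Factor [Factor [Prim ( [Expr [Term [Factor [Prim num]]]] )]] / [Prim num]] / [Prim ~ [Prim num]]]]]

13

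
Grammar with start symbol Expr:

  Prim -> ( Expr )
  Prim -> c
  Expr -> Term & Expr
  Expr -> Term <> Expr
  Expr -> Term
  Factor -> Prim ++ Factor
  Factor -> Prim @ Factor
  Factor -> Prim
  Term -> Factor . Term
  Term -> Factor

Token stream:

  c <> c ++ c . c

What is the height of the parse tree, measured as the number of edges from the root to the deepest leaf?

[Expr [Term [Factor [Prim c]]] <> [Expr [Term [Factor [Prim c] ++ [Factor [Prim c]]] . [Term [Factor [Prim c]]]]]]

6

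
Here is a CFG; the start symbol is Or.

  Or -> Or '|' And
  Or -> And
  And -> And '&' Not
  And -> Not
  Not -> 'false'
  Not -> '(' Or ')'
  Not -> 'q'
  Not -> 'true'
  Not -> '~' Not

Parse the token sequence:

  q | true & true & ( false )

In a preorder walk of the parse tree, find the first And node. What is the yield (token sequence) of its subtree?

[Or [Or [And [Not q]]] | [And [And [And [Not true]] & [Not true]] & [Not ( [Or [And [Not false]]] )]]]

q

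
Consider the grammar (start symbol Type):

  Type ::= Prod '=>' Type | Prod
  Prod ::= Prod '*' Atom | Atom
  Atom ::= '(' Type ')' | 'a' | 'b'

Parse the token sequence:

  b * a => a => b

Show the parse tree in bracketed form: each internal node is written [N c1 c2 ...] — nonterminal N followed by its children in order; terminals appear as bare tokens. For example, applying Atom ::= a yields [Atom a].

[Type [Prod [Prod [Atom b]] * [Atom a]] => [Type [Prod [Atom a]] => [Type [Prod [Atom b]]]]]

Type
Prod => Type
Prod * Atom => Type
Atom * Atom => Type
b * Atom => Type
b * a => Type
b * a => Prod => Type
b * a => Atom => Type
b * a => a => Type
b * a => a => Prod
b * a => a => Atom
b * a => a => b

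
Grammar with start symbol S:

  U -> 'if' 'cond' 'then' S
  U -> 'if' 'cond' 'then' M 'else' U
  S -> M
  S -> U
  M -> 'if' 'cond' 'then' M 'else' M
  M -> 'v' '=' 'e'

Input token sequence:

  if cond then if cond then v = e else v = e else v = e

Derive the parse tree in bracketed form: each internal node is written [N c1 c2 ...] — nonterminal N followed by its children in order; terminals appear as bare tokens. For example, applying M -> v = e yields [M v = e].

[S [M if cond then [M if cond then [M v = e] else [M v = e]] else [M v = e]]]

S
M
if cond then M else M
if cond then if cond then M else M else M
if cond then if cond then v = e else M else M
if cond then if cond then v = e else v = e else M
if cond then if cond then v = e else v = e else v = e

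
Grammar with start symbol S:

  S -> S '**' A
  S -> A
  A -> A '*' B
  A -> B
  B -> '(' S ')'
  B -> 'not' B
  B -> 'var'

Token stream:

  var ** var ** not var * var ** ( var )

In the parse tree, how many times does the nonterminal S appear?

[S [S [S [S [A [B var]]] ** [A [B var]]] ** [A [A [B not [B var]]] * [B var]]] ** [A [B ( [S [A [B var]]] )]]]

5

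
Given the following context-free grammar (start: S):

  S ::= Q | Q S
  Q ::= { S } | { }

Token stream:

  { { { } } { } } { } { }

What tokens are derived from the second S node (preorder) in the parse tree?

[S [Q { [S [Q { [S [Q { }]] }] [S [Q { }]]] }] [S [Q { }] [S [Q { }]]]]

{ { } } { }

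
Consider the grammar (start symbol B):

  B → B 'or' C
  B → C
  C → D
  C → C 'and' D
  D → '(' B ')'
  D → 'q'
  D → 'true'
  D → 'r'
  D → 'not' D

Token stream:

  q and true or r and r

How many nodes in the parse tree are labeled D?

4

[B [B [C [C [D q]] and [D true]]] or [C [C [D r]] and [D r]]]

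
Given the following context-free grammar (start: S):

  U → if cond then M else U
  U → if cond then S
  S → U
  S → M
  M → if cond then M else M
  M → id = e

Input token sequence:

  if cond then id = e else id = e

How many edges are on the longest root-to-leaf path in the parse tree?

[S [M if cond then [M id = e] else [M id = e]]]

3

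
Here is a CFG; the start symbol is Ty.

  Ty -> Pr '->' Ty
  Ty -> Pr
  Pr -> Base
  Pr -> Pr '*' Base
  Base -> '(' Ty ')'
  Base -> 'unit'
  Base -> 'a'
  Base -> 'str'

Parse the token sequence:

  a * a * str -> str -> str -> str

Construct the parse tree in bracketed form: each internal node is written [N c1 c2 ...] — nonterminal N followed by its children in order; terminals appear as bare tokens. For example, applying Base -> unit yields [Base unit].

[Ty [Pr [Pr [Pr [Base a]] * [Base a]] * [Base str]] -> [Ty [Pr [Base str]] -> [Ty [Pr [Base str]] -> [Ty [Pr [Base str]]]]]]

Ty
Pr -> Ty
Pr * Base -> Ty
Pr * Base * Base -> Ty
Base * Base * Base -> Ty
a * Base * Base -> Ty
a * a * Base -> Ty
a * a * str -> Ty
a * a * str -> Pr -> Ty
a * a * str -> Base -> Ty
a * a * str -> str -> Ty
a * a * str -> str -> Pr -> Ty
a * a * str -> str -> Base -> Ty
a * a * str -> str -> str -> Ty
a * a * str -> str -> str -> Pr
a * a * str -> str -> str -> Base
a * a * str -> str -> str -> str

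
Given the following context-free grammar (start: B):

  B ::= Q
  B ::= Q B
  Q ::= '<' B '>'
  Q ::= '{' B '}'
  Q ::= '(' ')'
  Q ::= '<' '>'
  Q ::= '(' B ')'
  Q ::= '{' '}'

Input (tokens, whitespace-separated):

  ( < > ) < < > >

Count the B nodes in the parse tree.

4

[B [Q ( [B [Q < >]] )] [B [Q < [B [Q < >]] >]]]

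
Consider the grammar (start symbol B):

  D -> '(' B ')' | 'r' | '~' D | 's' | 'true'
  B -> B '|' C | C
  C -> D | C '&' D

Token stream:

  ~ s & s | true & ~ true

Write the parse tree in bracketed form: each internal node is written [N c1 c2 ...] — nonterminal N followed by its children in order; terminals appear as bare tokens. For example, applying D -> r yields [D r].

B
B | C
C | C
C & D | C
D & D | C
~ D & D | C
~ s & D | C
~ s & s | C
~ s & s | C & D
~ s & s | D & D
~ s & s | true & D
~ s & s | true & ~ D
~ s & s | true & ~ true

[B [B [C [C [D ~ [D s]]] & [D s]]] | [C [C [D true]] & [D ~ [D true]]]]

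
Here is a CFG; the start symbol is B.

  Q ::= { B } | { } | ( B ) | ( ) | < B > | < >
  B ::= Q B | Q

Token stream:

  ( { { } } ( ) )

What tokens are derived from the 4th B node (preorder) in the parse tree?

[B [Q ( [B [Q { [B [Q { }]] }] [B [Q ( )]]] )]]

( )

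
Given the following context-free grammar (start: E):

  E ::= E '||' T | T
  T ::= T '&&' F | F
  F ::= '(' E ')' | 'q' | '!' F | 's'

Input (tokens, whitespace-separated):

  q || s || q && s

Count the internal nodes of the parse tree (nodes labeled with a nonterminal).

[E [E [E [T [F q]]] || [T [F s]]] || [T [T [F q]] && [F s]]]

11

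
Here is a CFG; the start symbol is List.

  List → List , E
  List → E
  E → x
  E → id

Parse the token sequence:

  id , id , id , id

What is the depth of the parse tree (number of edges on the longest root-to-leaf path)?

[List [List [List [List [E id]] , [E id]] , [E id]] , [E id]]

5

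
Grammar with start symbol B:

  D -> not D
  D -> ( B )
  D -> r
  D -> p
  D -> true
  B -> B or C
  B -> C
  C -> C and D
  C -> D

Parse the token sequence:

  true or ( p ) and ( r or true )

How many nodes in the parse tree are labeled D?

[B [B [C [D true]]] or [C [C [D ( [B [C [D p]]] )]] and [D ( [B [B [C [D r]]] or [C [D true]]] )]]]

6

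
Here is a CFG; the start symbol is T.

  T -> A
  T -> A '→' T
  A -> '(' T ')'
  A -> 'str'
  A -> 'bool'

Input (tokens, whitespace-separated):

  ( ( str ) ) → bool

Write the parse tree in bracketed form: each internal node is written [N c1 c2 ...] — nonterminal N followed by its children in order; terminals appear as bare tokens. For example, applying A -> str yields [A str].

T
A → T
( T ) → T
( A ) → T
( ( T ) ) → T
( ( A ) ) → T
( ( str ) ) → T
( ( str ) ) → A
( ( str ) ) → bool

[T [A ( [T [A ( [T [A str]] )]] )] → [T [A bool]]]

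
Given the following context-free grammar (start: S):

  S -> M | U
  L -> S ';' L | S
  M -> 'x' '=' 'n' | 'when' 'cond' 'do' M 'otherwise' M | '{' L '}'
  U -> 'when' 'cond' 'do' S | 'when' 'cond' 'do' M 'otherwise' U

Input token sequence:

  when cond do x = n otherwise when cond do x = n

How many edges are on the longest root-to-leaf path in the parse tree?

5

[S [U when cond do [M x = n] otherwise [U when cond do [S [M x = n]]]]]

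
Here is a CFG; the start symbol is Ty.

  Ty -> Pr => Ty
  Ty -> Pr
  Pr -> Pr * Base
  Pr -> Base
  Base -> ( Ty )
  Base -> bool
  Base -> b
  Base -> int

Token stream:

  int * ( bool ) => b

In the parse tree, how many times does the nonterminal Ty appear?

3

[Ty [Pr [Pr [Base int]] * [Base ( [Ty [Pr [Base bool]]] )]] => [Ty [Pr [Base b]]]]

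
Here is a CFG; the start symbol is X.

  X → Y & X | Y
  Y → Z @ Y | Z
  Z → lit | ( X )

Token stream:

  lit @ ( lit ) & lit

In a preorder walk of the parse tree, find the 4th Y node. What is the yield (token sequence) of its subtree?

[X [Y [Z lit] @ [Y [Z ( [X [Y [Z lit]]] )]]] & [X [Y [Z lit]]]]

lit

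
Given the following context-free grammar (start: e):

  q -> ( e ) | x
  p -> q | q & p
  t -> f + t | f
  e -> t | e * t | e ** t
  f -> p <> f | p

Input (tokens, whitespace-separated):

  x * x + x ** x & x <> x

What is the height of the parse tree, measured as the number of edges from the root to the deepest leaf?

[e [e [e [t [f [p [q x]]]]] * [t [f [p [q x]]] + [t [f [p [q x]]]]]] ** [t [f [p [q x] & [p [q x]]] <> [f [p [q x]]]]]]

7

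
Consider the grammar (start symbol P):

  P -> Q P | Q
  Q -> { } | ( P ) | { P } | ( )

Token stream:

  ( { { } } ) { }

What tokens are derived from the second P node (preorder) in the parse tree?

{ { } }

[P [Q ( [P [Q { [P [Q { }]] }]] )] [P [Q { }]]]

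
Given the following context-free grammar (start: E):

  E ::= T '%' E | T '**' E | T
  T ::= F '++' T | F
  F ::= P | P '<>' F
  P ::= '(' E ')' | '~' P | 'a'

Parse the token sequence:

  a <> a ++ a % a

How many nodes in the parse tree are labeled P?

[E [T [F [P a] <> [F [P a]]] ++ [T [F [P a]]]] % [E [T [F [P a]]]]]

4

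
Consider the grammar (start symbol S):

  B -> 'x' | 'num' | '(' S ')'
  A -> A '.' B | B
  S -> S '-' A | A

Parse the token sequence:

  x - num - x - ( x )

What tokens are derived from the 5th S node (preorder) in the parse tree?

x

[S [S [S [S [A [B x]]] - [A [B num]]] - [A [B x]]] - [A [B ( [S [A [B x]]] )]]]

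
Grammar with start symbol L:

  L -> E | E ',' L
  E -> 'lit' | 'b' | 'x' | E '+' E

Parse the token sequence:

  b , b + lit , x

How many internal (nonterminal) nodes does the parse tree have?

[L [E b] , [L [E [E b] + [E lit]] , [L [E x]]]]

8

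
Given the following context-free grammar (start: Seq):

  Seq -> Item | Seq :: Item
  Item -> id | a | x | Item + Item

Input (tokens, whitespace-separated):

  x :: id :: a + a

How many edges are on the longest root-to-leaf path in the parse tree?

4

[Seq [Seq [Seq [Item x]] :: [Item id]] :: [Item [Item a] + [Item a]]]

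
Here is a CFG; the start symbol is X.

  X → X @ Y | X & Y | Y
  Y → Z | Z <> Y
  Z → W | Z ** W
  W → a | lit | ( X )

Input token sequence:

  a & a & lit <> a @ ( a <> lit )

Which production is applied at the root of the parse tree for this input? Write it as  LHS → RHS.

[X [X [X [X [Y [Z [W a]]]] & [Y [Z [W a]]]] & [Y [Z [W lit]] <> [Y [Z [W a]]]]] @ [Y [Z [W ( [X [Y [Z [W a]] <> [Y [Z [W lit]]]]] )]]]]

X → X @ Y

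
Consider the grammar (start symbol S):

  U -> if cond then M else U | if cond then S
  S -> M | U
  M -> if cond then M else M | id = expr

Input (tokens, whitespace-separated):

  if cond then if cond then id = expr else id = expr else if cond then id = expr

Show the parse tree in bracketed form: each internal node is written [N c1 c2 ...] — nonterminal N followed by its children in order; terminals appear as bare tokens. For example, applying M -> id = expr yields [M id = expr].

[S [U if cond then [M if cond then [M id = expr] else [M id = expr]] else [U if cond then [S [M id = expr]]]]]

S
U
if cond then M else U
if cond then if cond then M else M else U
if cond then if cond then id = expr else M else U
if cond then if cond then id = expr else id = expr else U
if cond then if cond then id = expr else id = expr else if cond then S
if cond then if cond then id = expr else id = expr else if cond then M
if cond then if cond then id = expr else id = expr else if cond then id = expr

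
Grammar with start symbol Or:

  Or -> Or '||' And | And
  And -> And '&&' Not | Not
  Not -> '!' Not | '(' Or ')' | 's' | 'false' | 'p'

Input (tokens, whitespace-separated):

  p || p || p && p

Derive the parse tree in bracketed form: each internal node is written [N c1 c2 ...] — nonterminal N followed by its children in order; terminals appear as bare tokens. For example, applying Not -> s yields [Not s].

Or
Or || And
Or || And || And
And || And || And
Not || And || And
p || And || And
p || Not || And
p || p || And
p || p || And && Not
p || p || Not && Not
p || p || p && Not
p || p || p && p

[Or [Or [Or [And [Not p]]] || [And [Not p]]] || [And [And [Not p]] && [Not p]]]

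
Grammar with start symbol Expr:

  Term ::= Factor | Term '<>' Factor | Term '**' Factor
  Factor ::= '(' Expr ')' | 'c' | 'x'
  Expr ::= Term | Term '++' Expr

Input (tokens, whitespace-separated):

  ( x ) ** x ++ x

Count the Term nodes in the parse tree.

[Expr [Term [Term [Factor ( [Expr [Term [Factor x]]] )]] ** [Factor x]] ++ [Expr [Term [Factor x]]]]

4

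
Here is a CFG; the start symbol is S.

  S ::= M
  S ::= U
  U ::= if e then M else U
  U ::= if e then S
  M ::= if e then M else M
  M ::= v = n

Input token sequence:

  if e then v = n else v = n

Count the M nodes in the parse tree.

3

[S [M if e then [M v = n] else [M v = n]]]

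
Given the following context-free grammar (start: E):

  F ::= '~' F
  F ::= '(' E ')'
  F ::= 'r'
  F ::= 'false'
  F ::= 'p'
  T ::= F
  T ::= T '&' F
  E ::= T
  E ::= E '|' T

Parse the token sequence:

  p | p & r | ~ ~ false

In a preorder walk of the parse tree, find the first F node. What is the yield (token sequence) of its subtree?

[E [E [E [T [F p]]] | [T [T [F p]] & [F r]]] | [T [F ~ [F ~ [F false]]]]]

p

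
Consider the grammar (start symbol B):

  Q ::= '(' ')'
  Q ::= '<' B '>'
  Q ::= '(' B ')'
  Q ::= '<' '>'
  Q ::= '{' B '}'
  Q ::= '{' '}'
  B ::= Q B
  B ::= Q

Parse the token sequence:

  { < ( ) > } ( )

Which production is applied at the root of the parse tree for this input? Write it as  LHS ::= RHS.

B ::= Q B

[B [Q { [B [Q < [B [Q ( )]] >]] }] [B [Q ( )]]]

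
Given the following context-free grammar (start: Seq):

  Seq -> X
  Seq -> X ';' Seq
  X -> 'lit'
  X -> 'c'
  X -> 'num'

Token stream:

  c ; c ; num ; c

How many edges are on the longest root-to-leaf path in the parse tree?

[Seq [X c] ; [Seq [X c] ; [Seq [X num] ; [Seq [X c]]]]]

5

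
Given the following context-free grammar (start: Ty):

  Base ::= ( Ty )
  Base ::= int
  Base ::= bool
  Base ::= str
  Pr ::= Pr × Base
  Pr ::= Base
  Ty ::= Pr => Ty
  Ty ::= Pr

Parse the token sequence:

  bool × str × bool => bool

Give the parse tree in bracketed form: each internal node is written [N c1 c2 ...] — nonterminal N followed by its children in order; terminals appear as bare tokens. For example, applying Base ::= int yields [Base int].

Ty
Pr => Ty
Pr × Base => Ty
Pr × Base × Base => Ty
Base × Base × Base => Ty
bool × Base × Base => Ty
bool × str × Base => Ty
bool × str × bool => Ty
bool × str × bool => Pr
bool × str × bool => Base
bool × str × bool => bool

[Ty [Pr [Pr [Pr [Base bool]] × [Base str]] × [Base bool]] => [Ty [Pr [Base bool]]]]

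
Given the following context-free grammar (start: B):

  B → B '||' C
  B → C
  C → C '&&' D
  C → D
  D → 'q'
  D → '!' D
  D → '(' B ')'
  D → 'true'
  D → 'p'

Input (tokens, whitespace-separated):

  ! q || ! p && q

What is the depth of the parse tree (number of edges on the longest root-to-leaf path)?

[B [B [C [D ! [D q]]]] || [C [C [D ! [D p]]] && [D q]]]

5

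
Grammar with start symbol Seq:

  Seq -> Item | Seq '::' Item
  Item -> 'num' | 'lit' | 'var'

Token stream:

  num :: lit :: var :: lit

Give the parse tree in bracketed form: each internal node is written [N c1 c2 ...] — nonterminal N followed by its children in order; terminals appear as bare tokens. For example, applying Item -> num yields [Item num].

[Seq [Seq [Seq [Seq [Item num]] :: [Item lit]] :: [Item var]] :: [Item lit]]

Seq
Seq :: Item
Seq :: Item :: Item
Seq :: Item :: Item :: Item
Item :: Item :: Item :: Item
num :: Item :: Item :: Item
num :: lit :: Item :: Item
num :: lit :: var :: Item
num :: lit :: var :: lit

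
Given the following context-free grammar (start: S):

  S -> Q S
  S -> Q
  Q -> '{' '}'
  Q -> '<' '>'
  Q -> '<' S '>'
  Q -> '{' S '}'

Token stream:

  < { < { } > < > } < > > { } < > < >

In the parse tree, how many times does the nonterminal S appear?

9

[S [Q < [S [Q { [S [Q < [S [Q { }]] >] [S [Q < >]]] }] [S [Q < >]]] >] [S [Q { }] [S [Q < >] [S [Q < >]]]]]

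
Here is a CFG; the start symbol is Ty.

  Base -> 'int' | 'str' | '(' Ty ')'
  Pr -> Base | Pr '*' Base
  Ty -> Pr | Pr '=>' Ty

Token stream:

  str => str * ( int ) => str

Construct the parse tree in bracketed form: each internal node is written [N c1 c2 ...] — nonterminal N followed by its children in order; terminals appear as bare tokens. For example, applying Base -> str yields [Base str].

[Ty [Pr [Base str]] => [Ty [Pr [Pr [Base str]] * [Base ( [Ty [Pr [Base int]]] )]] => [Ty [Pr [Base str]]]]]

Ty
Pr => Ty
Base => Ty
str => Ty
str => Pr => Ty
str => Pr * Base => Ty
str => Base * Base => Ty
str => str * Base => Ty
str => str * ( Ty ) => Ty
str => str * ( Pr ) => Ty
str => str * ( Base ) => Ty
str => str * ( int ) => Ty
str => str * ( int ) => Pr
str => str * ( int ) => Base
str => str * ( int ) => str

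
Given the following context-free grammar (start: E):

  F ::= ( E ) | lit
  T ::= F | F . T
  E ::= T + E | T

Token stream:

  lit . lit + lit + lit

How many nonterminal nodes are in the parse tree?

[E [T [F lit] . [T [F lit]]] + [E [T [F lit]] + [E [T [F lit]]]]]

11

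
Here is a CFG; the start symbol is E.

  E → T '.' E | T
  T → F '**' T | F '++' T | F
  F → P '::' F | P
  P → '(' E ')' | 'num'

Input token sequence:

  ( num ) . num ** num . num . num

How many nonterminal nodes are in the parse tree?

[E [T [F [P ( [E [T [F [P num]]]] )]]] . [E [T [F [P num]] ** [T [F [P num]]]] . [E [T [F [P num]]] . [E [T [F [P num]]]]]]]

23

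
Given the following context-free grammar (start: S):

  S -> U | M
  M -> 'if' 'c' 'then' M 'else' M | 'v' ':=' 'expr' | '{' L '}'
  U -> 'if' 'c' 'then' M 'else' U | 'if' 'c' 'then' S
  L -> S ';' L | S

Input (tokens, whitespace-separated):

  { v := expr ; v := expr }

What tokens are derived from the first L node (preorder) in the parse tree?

[S [M { [L [S [M v := expr]] ; [L [S [M v := expr]]]] }]]

v := expr ; v := expr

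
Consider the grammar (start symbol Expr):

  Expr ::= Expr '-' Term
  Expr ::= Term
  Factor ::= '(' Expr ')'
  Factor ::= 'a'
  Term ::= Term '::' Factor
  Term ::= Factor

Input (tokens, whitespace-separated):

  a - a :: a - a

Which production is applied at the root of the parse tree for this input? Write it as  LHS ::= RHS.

[Expr [Expr [Expr [Term [Factor a]]] - [Term [Term [Factor a]] :: [Factor a]]] - [Term [Factor a]]]

Expr ::= Expr '-' Term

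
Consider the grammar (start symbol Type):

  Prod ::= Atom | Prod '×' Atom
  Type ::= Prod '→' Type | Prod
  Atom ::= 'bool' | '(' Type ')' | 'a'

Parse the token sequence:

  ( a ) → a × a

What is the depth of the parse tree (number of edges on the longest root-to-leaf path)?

[Type [Prod [Atom ( [Type [Prod [Atom a]]] )]] → [Type [Prod [Prod [Atom a]] × [Atom a]]]]

6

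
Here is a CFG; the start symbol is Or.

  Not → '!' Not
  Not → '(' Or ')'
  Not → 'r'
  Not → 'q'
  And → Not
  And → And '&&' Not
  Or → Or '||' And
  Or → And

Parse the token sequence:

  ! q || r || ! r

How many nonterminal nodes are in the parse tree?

[Or [Or [Or [And [Not ! [Not q]]]] || [And [Not r]]] || [And [Not ! [Not r]]]]

11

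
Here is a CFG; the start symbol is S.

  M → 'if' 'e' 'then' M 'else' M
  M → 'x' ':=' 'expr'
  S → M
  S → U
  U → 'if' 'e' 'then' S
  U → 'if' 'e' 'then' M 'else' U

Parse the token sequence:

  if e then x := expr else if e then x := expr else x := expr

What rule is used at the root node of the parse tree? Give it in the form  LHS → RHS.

[S [M if e then [M x := expr] else [M if e then [M x := expr] else [M x := expr]]]]

S → M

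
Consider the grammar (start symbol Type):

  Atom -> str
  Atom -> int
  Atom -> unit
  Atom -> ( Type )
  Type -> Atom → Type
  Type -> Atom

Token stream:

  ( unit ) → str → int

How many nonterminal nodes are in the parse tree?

8

[Type [Atom ( [Type [Atom unit]] )] → [Type [Atom str] → [Type [Atom int]]]]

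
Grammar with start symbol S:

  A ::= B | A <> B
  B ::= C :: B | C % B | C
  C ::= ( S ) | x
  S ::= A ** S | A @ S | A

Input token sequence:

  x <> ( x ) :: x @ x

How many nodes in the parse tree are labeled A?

[S [A [A [B [C x]]] <> [B [C ( [S [A [B [C x]]]] )] :: [B [C x]]]] @ [S [A [B [C x]]]]]

4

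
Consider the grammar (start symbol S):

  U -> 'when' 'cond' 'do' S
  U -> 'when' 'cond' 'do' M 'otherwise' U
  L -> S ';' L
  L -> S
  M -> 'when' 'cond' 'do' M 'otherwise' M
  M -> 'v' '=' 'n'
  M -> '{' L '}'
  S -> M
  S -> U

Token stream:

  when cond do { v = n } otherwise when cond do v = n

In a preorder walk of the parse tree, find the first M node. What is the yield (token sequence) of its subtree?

{ v = n }

[S [U when cond do [M { [L [S [M v = n]]] }] otherwise [U when cond do [S [M v = n]]]]]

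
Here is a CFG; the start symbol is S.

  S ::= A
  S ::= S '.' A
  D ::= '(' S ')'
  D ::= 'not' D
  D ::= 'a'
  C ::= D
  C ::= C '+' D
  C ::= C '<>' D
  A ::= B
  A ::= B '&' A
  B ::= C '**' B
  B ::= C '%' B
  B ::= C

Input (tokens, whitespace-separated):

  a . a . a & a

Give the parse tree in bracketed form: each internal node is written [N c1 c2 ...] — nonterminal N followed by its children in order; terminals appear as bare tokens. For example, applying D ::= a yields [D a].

S
S . A
S . A . A
A . A . A
B . A . A
C . A . A
D . A . A
a . A . A
a . B . A
a . C . A
a . D . A
a . a . A
a . a . B & A
a . a . C & A
a . a . D & A
a . a . a & A
a . a . a & B
a . a . a & C
a . a . a & D
a . a . a & a

[S [S [S [A [B [C [D a]]]]] . [A [B [C [D a]]]]] . [A [B [C [D a]]] & [A [B [C [D a]]]]]]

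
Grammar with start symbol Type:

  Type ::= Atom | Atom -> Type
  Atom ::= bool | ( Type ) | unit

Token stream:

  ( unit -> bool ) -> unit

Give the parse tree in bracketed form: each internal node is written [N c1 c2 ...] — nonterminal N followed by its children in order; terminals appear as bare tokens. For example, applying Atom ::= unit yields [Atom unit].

Type
Atom -> Type
( Type ) -> Type
( Atom -> Type ) -> Type
( unit -> Type ) -> Type
( unit -> Atom ) -> Type
( unit -> bool ) -> Type
( unit -> bool ) -> Atom
( unit -> bool ) -> unit

[Type [Atom ( [Type [Atom unit] -> [Type [Atom bool]]] )] -> [Type [Atom unit]]]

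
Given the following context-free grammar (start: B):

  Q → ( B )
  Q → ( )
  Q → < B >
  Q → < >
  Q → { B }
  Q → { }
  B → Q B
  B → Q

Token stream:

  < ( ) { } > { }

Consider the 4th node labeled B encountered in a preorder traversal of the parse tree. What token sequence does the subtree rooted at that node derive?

[B [Q < [B [Q ( )] [B [Q { }]]] >] [B [Q { }]]]

{ }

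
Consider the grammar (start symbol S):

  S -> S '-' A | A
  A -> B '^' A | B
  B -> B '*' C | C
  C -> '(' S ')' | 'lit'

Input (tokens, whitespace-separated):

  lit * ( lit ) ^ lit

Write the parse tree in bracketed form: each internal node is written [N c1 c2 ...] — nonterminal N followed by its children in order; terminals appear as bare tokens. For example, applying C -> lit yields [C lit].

[S [A [B [B [C lit]] * [C ( [S [A [B [C lit]]]] )]] ^ [A [B [C lit]]]]]

S
A
B ^ A
B * C ^ A
C * C ^ A
lit * C ^ A
lit * ( S ) ^ A
lit * ( A ) ^ A
lit * ( B ) ^ A
lit * ( C ) ^ A
lit * ( lit ) ^ A
lit * ( lit ) ^ B
lit * ( lit ) ^ C
lit * ( lit ) ^ lit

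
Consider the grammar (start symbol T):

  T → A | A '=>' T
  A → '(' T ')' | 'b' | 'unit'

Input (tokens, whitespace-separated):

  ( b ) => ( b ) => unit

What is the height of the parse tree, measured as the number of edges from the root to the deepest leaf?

[T [A ( [T [A b]] )] => [T [A ( [T [A b]] )] => [T [A unit]]]]

5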